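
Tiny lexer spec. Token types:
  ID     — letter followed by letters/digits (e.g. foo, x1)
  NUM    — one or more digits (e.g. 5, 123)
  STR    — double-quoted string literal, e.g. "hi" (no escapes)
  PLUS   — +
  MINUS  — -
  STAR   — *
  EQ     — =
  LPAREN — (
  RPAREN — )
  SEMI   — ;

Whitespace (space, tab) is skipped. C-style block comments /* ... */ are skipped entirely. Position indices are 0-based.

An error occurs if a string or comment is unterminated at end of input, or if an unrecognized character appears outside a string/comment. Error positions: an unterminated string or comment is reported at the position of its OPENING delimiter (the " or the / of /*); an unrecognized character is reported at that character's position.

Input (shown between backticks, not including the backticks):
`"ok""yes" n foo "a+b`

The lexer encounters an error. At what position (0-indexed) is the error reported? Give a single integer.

Answer: 16

Derivation:
pos=0: enter STRING mode
pos=0: emit STR "ok" (now at pos=4)
pos=4: enter STRING mode
pos=4: emit STR "yes" (now at pos=9)
pos=10: emit ID 'n' (now at pos=11)
pos=12: emit ID 'foo' (now at pos=15)
pos=16: enter STRING mode
pos=16: ERROR — unterminated string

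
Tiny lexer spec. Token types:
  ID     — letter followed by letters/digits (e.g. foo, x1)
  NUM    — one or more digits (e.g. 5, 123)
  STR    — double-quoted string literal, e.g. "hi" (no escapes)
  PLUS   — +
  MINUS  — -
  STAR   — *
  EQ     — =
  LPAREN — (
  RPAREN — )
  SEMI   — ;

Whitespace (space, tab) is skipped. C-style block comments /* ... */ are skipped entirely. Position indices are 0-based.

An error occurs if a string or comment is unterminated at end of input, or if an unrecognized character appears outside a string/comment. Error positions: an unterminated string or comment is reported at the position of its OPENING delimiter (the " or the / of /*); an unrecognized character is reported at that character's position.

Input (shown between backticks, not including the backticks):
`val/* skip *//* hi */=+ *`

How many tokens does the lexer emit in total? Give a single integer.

Answer: 4

Derivation:
pos=0: emit ID 'val' (now at pos=3)
pos=3: enter COMMENT mode (saw '/*')
exit COMMENT mode (now at pos=13)
pos=13: enter COMMENT mode (saw '/*')
exit COMMENT mode (now at pos=21)
pos=21: emit EQ '='
pos=22: emit PLUS '+'
pos=24: emit STAR '*'
DONE. 4 tokens: [ID, EQ, PLUS, STAR]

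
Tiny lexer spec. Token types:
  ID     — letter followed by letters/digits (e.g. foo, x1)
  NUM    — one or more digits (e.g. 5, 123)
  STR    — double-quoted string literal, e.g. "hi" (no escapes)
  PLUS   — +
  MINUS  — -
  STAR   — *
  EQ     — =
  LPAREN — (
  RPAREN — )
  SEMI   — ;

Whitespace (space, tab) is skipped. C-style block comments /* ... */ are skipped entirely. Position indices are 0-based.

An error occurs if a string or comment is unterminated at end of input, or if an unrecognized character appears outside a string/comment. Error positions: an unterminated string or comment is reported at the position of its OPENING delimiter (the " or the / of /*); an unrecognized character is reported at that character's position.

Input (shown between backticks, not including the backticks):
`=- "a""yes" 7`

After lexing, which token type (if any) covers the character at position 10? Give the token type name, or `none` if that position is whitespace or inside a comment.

Answer: STR

Derivation:
pos=0: emit EQ '='
pos=1: emit MINUS '-'
pos=3: enter STRING mode
pos=3: emit STR "a" (now at pos=6)
pos=6: enter STRING mode
pos=6: emit STR "yes" (now at pos=11)
pos=12: emit NUM '7' (now at pos=13)
DONE. 5 tokens: [EQ, MINUS, STR, STR, NUM]
Position 10: char is '"' -> STR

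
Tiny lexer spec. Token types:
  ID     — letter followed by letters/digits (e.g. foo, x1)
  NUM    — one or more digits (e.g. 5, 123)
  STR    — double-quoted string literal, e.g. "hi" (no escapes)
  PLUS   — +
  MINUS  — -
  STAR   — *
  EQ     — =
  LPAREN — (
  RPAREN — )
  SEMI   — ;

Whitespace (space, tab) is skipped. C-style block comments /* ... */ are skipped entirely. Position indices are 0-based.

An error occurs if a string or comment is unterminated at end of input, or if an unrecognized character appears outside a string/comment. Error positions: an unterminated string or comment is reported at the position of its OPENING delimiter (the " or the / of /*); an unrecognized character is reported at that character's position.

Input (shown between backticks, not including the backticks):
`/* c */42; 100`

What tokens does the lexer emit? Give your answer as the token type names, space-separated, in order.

pos=0: enter COMMENT mode (saw '/*')
exit COMMENT mode (now at pos=7)
pos=7: emit NUM '42' (now at pos=9)
pos=9: emit SEMI ';'
pos=11: emit NUM '100' (now at pos=14)
DONE. 3 tokens: [NUM, SEMI, NUM]

Answer: NUM SEMI NUM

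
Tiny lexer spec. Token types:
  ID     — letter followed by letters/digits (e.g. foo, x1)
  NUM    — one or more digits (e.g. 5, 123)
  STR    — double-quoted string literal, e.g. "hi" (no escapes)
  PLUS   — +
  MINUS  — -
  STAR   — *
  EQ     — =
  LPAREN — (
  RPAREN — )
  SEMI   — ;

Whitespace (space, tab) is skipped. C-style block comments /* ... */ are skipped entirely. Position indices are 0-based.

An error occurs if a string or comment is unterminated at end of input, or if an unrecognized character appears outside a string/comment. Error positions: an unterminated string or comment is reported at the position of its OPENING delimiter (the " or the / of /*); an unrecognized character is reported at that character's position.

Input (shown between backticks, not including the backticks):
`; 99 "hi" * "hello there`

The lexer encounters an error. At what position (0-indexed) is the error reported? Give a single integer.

Answer: 12

Derivation:
pos=0: emit SEMI ';'
pos=2: emit NUM '99' (now at pos=4)
pos=5: enter STRING mode
pos=5: emit STR "hi" (now at pos=9)
pos=10: emit STAR '*'
pos=12: enter STRING mode
pos=12: ERROR — unterminated string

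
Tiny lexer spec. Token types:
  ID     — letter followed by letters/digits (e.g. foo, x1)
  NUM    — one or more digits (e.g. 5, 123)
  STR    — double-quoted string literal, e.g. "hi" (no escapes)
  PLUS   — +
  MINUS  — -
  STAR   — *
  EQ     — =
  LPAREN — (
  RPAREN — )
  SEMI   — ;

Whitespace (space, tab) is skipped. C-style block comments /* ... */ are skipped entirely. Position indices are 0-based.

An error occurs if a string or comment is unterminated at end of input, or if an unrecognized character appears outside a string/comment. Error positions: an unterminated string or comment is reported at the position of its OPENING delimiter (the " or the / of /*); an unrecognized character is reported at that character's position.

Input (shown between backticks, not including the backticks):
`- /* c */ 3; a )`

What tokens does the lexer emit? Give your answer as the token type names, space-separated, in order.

pos=0: emit MINUS '-'
pos=2: enter COMMENT mode (saw '/*')
exit COMMENT mode (now at pos=9)
pos=10: emit NUM '3' (now at pos=11)
pos=11: emit SEMI ';'
pos=13: emit ID 'a' (now at pos=14)
pos=15: emit RPAREN ')'
DONE. 5 tokens: [MINUS, NUM, SEMI, ID, RPAREN]

Answer: MINUS NUM SEMI ID RPAREN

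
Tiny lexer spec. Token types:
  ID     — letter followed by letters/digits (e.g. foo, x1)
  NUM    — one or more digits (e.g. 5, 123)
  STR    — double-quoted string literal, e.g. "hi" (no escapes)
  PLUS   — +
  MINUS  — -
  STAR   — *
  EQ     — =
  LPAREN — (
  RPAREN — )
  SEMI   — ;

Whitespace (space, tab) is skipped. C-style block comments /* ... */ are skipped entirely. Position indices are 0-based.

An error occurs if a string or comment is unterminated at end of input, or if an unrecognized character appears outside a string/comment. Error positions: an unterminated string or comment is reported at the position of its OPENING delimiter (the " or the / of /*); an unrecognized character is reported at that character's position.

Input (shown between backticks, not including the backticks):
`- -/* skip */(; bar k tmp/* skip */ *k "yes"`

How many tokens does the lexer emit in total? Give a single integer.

Answer: 10

Derivation:
pos=0: emit MINUS '-'
pos=2: emit MINUS '-'
pos=3: enter COMMENT mode (saw '/*')
exit COMMENT mode (now at pos=13)
pos=13: emit LPAREN '('
pos=14: emit SEMI ';'
pos=16: emit ID 'bar' (now at pos=19)
pos=20: emit ID 'k' (now at pos=21)
pos=22: emit ID 'tmp' (now at pos=25)
pos=25: enter COMMENT mode (saw '/*')
exit COMMENT mode (now at pos=35)
pos=36: emit STAR '*'
pos=37: emit ID 'k' (now at pos=38)
pos=39: enter STRING mode
pos=39: emit STR "yes" (now at pos=44)
DONE. 10 tokens: [MINUS, MINUS, LPAREN, SEMI, ID, ID, ID, STAR, ID, STR]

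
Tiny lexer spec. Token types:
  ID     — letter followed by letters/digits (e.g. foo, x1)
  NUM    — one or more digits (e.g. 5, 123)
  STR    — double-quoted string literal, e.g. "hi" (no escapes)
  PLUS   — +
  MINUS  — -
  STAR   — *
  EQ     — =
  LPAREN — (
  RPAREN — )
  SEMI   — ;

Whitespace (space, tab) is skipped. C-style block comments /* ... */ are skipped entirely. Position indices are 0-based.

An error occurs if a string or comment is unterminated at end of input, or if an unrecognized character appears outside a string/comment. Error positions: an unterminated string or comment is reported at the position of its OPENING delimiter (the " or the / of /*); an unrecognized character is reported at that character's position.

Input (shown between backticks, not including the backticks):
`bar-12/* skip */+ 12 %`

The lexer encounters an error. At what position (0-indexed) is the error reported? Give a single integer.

pos=0: emit ID 'bar' (now at pos=3)
pos=3: emit MINUS '-'
pos=4: emit NUM '12' (now at pos=6)
pos=6: enter COMMENT mode (saw '/*')
exit COMMENT mode (now at pos=16)
pos=16: emit PLUS '+'
pos=18: emit NUM '12' (now at pos=20)
pos=21: ERROR — unrecognized char '%'

Answer: 21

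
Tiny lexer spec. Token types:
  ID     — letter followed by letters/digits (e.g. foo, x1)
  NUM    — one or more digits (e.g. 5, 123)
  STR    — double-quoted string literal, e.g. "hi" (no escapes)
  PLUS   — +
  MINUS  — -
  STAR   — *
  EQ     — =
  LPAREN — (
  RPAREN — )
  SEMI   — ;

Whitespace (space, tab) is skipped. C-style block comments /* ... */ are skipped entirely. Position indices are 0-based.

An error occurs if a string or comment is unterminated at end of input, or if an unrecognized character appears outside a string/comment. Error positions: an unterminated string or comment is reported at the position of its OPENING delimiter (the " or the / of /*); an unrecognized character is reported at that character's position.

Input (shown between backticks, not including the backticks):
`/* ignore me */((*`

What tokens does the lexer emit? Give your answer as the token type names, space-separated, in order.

pos=0: enter COMMENT mode (saw '/*')
exit COMMENT mode (now at pos=15)
pos=15: emit LPAREN '('
pos=16: emit LPAREN '('
pos=17: emit STAR '*'
DONE. 3 tokens: [LPAREN, LPAREN, STAR]

Answer: LPAREN LPAREN STAR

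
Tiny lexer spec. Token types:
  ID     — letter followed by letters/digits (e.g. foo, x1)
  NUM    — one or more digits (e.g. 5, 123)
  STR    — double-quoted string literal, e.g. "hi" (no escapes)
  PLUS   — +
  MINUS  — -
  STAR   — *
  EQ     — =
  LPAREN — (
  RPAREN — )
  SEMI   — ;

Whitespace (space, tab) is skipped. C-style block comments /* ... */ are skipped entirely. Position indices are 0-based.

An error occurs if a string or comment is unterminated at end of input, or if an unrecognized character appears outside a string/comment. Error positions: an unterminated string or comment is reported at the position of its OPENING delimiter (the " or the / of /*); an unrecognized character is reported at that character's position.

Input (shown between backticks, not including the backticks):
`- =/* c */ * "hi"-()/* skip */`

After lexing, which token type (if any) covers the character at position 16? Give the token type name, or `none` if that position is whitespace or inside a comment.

Answer: STR

Derivation:
pos=0: emit MINUS '-'
pos=2: emit EQ '='
pos=3: enter COMMENT mode (saw '/*')
exit COMMENT mode (now at pos=10)
pos=11: emit STAR '*'
pos=13: enter STRING mode
pos=13: emit STR "hi" (now at pos=17)
pos=17: emit MINUS '-'
pos=18: emit LPAREN '('
pos=19: emit RPAREN ')'
pos=20: enter COMMENT mode (saw '/*')
exit COMMENT mode (now at pos=30)
DONE. 7 tokens: [MINUS, EQ, STAR, STR, MINUS, LPAREN, RPAREN]
Position 16: char is '"' -> STR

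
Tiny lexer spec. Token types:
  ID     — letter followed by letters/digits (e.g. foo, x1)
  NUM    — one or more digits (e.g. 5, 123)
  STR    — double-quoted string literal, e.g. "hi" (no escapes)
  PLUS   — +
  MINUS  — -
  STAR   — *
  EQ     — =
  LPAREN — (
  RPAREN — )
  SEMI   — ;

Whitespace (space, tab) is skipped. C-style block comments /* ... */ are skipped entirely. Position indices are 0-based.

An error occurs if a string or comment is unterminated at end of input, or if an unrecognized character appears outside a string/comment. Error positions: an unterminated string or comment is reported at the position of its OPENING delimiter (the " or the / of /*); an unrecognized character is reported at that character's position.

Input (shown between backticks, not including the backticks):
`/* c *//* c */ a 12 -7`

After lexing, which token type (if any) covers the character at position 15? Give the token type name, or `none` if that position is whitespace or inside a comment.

Answer: ID

Derivation:
pos=0: enter COMMENT mode (saw '/*')
exit COMMENT mode (now at pos=7)
pos=7: enter COMMENT mode (saw '/*')
exit COMMENT mode (now at pos=14)
pos=15: emit ID 'a' (now at pos=16)
pos=17: emit NUM '12' (now at pos=19)
pos=20: emit MINUS '-'
pos=21: emit NUM '7' (now at pos=22)
DONE. 4 tokens: [ID, NUM, MINUS, NUM]
Position 15: char is 'a' -> ID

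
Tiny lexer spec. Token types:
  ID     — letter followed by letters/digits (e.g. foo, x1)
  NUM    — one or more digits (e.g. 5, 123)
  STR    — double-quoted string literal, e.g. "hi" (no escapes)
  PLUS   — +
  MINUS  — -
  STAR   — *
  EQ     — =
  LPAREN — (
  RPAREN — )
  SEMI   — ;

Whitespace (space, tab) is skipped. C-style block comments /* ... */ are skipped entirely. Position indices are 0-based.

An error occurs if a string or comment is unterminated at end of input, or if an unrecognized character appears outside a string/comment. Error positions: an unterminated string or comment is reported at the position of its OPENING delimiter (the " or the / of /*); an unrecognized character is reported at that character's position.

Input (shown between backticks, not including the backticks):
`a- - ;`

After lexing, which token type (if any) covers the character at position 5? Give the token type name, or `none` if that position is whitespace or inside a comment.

pos=0: emit ID 'a' (now at pos=1)
pos=1: emit MINUS '-'
pos=3: emit MINUS '-'
pos=5: emit SEMI ';'
DONE. 4 tokens: [ID, MINUS, MINUS, SEMI]
Position 5: char is ';' -> SEMI

Answer: SEMI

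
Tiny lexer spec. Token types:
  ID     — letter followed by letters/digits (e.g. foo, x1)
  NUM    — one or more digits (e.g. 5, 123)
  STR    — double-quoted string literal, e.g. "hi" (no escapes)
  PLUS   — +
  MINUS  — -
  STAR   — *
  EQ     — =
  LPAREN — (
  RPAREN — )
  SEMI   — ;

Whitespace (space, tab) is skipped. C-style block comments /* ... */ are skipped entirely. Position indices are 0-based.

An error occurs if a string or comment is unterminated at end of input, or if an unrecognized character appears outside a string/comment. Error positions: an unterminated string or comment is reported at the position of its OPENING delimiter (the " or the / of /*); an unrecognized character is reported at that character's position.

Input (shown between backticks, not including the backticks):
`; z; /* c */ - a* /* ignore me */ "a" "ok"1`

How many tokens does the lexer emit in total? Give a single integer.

Answer: 9

Derivation:
pos=0: emit SEMI ';'
pos=2: emit ID 'z' (now at pos=3)
pos=3: emit SEMI ';'
pos=5: enter COMMENT mode (saw '/*')
exit COMMENT mode (now at pos=12)
pos=13: emit MINUS '-'
pos=15: emit ID 'a' (now at pos=16)
pos=16: emit STAR '*'
pos=18: enter COMMENT mode (saw '/*')
exit COMMENT mode (now at pos=33)
pos=34: enter STRING mode
pos=34: emit STR "a" (now at pos=37)
pos=38: enter STRING mode
pos=38: emit STR "ok" (now at pos=42)
pos=42: emit NUM '1' (now at pos=43)
DONE. 9 tokens: [SEMI, ID, SEMI, MINUS, ID, STAR, STR, STR, NUM]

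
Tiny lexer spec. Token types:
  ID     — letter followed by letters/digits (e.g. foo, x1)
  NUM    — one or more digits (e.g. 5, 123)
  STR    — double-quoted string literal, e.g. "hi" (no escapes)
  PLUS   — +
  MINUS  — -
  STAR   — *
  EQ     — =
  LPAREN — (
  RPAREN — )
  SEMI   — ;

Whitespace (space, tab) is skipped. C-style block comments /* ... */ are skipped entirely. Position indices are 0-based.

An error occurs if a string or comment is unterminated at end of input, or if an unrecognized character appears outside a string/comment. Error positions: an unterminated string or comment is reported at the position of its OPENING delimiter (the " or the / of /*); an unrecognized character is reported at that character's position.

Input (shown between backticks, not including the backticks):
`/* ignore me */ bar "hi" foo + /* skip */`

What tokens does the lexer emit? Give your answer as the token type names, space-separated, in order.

pos=0: enter COMMENT mode (saw '/*')
exit COMMENT mode (now at pos=15)
pos=16: emit ID 'bar' (now at pos=19)
pos=20: enter STRING mode
pos=20: emit STR "hi" (now at pos=24)
pos=25: emit ID 'foo' (now at pos=28)
pos=29: emit PLUS '+'
pos=31: enter COMMENT mode (saw '/*')
exit COMMENT mode (now at pos=41)
DONE. 4 tokens: [ID, STR, ID, PLUS]

Answer: ID STR ID PLUS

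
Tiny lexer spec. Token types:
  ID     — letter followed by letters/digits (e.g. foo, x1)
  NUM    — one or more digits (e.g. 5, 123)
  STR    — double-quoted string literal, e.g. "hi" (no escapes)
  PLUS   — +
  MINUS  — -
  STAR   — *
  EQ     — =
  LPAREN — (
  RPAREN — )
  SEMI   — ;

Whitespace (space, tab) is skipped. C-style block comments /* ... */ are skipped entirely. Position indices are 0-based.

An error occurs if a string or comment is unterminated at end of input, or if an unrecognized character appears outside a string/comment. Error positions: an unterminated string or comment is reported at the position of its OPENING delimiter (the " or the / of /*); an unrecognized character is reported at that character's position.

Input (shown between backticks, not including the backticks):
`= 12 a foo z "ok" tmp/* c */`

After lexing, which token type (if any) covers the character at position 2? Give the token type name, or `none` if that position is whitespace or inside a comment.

Answer: NUM

Derivation:
pos=0: emit EQ '='
pos=2: emit NUM '12' (now at pos=4)
pos=5: emit ID 'a' (now at pos=6)
pos=7: emit ID 'foo' (now at pos=10)
pos=11: emit ID 'z' (now at pos=12)
pos=13: enter STRING mode
pos=13: emit STR "ok" (now at pos=17)
pos=18: emit ID 'tmp' (now at pos=21)
pos=21: enter COMMENT mode (saw '/*')
exit COMMENT mode (now at pos=28)
DONE. 7 tokens: [EQ, NUM, ID, ID, ID, STR, ID]
Position 2: char is '1' -> NUM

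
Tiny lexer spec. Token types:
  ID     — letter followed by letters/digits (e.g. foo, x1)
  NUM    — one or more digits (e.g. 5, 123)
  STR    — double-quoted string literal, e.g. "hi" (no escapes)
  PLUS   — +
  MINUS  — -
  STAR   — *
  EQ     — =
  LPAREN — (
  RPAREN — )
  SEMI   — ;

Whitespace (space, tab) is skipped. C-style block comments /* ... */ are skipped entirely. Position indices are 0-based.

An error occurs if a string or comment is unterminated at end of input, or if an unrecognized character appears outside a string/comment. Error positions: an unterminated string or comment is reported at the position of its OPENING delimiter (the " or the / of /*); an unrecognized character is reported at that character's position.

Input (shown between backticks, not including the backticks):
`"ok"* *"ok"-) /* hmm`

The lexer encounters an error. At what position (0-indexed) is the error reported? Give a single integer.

Answer: 14

Derivation:
pos=0: enter STRING mode
pos=0: emit STR "ok" (now at pos=4)
pos=4: emit STAR '*'
pos=6: emit STAR '*'
pos=7: enter STRING mode
pos=7: emit STR "ok" (now at pos=11)
pos=11: emit MINUS '-'
pos=12: emit RPAREN ')'
pos=14: enter COMMENT mode (saw '/*')
pos=14: ERROR — unterminated comment (reached EOF)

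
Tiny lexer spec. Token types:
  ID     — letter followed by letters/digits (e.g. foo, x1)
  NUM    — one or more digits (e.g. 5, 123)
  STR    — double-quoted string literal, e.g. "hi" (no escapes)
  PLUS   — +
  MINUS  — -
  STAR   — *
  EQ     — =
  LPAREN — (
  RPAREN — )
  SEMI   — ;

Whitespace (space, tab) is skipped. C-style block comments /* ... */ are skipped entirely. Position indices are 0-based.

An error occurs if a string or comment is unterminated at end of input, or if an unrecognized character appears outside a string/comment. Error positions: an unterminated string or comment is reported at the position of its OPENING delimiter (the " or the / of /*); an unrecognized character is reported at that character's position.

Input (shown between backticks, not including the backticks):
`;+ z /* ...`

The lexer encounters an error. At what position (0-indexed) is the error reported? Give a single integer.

Answer: 5

Derivation:
pos=0: emit SEMI ';'
pos=1: emit PLUS '+'
pos=3: emit ID 'z' (now at pos=4)
pos=5: enter COMMENT mode (saw '/*')
pos=5: ERROR — unterminated comment (reached EOF)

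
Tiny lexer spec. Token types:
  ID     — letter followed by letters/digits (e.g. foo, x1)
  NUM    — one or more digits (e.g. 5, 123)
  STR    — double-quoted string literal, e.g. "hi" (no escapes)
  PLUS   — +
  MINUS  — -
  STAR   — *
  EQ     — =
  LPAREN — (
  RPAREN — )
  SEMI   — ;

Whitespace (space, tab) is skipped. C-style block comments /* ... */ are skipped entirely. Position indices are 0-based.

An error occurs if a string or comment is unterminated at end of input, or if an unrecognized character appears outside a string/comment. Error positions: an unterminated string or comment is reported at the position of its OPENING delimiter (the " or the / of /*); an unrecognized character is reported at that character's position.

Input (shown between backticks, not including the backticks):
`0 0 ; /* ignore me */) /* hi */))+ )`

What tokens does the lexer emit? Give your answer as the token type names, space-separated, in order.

pos=0: emit NUM '0' (now at pos=1)
pos=2: emit NUM '0' (now at pos=3)
pos=4: emit SEMI ';'
pos=6: enter COMMENT mode (saw '/*')
exit COMMENT mode (now at pos=21)
pos=21: emit RPAREN ')'
pos=23: enter COMMENT mode (saw '/*')
exit COMMENT mode (now at pos=31)
pos=31: emit RPAREN ')'
pos=32: emit RPAREN ')'
pos=33: emit PLUS '+'
pos=35: emit RPAREN ')'
DONE. 8 tokens: [NUM, NUM, SEMI, RPAREN, RPAREN, RPAREN, PLUS, RPAREN]

Answer: NUM NUM SEMI RPAREN RPAREN RPAREN PLUS RPAREN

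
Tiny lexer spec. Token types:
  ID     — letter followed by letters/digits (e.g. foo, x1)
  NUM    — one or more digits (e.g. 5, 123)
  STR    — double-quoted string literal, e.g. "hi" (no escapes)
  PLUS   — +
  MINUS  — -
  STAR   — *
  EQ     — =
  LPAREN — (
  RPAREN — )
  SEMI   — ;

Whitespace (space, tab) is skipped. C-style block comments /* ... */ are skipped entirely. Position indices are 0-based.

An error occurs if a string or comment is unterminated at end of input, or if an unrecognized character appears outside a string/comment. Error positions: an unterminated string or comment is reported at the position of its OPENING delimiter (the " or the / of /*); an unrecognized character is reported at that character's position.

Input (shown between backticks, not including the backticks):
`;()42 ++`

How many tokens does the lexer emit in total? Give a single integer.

pos=0: emit SEMI ';'
pos=1: emit LPAREN '('
pos=2: emit RPAREN ')'
pos=3: emit NUM '42' (now at pos=5)
pos=6: emit PLUS '+'
pos=7: emit PLUS '+'
DONE. 6 tokens: [SEMI, LPAREN, RPAREN, NUM, PLUS, PLUS]

Answer: 6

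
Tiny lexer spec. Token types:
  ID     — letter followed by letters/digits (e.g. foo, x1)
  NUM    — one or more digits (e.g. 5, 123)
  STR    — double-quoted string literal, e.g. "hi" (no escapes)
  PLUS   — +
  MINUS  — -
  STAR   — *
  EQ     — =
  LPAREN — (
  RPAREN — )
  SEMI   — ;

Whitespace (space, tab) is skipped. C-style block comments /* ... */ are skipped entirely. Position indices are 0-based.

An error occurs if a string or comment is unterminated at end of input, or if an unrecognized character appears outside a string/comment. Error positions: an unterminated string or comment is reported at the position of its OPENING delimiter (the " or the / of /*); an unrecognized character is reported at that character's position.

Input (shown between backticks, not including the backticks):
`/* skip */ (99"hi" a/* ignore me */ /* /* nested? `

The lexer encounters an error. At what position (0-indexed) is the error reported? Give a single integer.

Answer: 36

Derivation:
pos=0: enter COMMENT mode (saw '/*')
exit COMMENT mode (now at pos=10)
pos=11: emit LPAREN '('
pos=12: emit NUM '99' (now at pos=14)
pos=14: enter STRING mode
pos=14: emit STR "hi" (now at pos=18)
pos=19: emit ID 'a' (now at pos=20)
pos=20: enter COMMENT mode (saw '/*')
exit COMMENT mode (now at pos=35)
pos=36: enter COMMENT mode (saw '/*')
pos=36: ERROR — unterminated comment (reached EOF)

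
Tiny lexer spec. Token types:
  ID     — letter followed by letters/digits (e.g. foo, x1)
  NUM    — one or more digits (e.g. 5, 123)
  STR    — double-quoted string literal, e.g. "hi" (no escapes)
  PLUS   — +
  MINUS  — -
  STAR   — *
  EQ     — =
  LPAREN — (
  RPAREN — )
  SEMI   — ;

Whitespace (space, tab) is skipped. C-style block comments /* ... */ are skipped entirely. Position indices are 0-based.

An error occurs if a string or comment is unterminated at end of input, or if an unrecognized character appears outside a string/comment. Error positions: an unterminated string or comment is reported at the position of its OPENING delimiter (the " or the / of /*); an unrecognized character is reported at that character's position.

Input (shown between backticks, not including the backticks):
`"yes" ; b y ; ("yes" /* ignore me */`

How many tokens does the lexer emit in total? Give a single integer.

Answer: 7

Derivation:
pos=0: enter STRING mode
pos=0: emit STR "yes" (now at pos=5)
pos=6: emit SEMI ';'
pos=8: emit ID 'b' (now at pos=9)
pos=10: emit ID 'y' (now at pos=11)
pos=12: emit SEMI ';'
pos=14: emit LPAREN '('
pos=15: enter STRING mode
pos=15: emit STR "yes" (now at pos=20)
pos=21: enter COMMENT mode (saw '/*')
exit COMMENT mode (now at pos=36)
DONE. 7 tokens: [STR, SEMI, ID, ID, SEMI, LPAREN, STR]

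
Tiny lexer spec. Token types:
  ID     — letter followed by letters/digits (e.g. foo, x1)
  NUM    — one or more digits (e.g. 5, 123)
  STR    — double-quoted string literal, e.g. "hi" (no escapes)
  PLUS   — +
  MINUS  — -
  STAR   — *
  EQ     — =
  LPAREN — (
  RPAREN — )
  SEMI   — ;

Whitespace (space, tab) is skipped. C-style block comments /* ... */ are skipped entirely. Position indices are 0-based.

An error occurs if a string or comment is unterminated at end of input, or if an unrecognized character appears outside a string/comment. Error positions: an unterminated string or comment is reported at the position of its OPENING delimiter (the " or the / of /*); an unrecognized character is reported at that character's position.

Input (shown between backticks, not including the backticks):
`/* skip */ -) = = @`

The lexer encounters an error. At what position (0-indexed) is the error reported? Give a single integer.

pos=0: enter COMMENT mode (saw '/*')
exit COMMENT mode (now at pos=10)
pos=11: emit MINUS '-'
pos=12: emit RPAREN ')'
pos=14: emit EQ '='
pos=16: emit EQ '='
pos=18: ERROR — unrecognized char '@'

Answer: 18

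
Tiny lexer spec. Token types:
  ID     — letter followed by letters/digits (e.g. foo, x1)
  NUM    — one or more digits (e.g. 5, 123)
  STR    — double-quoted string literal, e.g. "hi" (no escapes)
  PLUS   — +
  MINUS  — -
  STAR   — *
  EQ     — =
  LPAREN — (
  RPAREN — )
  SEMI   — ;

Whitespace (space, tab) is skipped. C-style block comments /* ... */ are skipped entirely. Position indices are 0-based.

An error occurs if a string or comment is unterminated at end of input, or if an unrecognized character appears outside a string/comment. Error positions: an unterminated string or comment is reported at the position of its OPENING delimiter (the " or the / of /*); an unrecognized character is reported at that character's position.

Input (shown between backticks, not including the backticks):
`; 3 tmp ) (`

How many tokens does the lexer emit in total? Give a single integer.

pos=0: emit SEMI ';'
pos=2: emit NUM '3' (now at pos=3)
pos=4: emit ID 'tmp' (now at pos=7)
pos=8: emit RPAREN ')'
pos=10: emit LPAREN '('
DONE. 5 tokens: [SEMI, NUM, ID, RPAREN, LPAREN]

Answer: 5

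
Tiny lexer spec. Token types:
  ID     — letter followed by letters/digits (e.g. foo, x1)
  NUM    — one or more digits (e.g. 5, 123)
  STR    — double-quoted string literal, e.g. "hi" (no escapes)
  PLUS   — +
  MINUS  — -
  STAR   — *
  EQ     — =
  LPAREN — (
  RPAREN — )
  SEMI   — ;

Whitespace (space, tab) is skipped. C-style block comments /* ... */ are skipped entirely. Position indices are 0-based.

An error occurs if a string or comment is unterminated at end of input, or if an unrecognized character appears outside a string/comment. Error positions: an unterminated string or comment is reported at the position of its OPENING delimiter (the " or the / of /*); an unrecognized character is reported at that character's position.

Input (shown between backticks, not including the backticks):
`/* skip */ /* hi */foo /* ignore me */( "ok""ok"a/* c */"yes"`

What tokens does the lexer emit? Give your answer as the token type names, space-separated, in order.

Answer: ID LPAREN STR STR ID STR

Derivation:
pos=0: enter COMMENT mode (saw '/*')
exit COMMENT mode (now at pos=10)
pos=11: enter COMMENT mode (saw '/*')
exit COMMENT mode (now at pos=19)
pos=19: emit ID 'foo' (now at pos=22)
pos=23: enter COMMENT mode (saw '/*')
exit COMMENT mode (now at pos=38)
pos=38: emit LPAREN '('
pos=40: enter STRING mode
pos=40: emit STR "ok" (now at pos=44)
pos=44: enter STRING mode
pos=44: emit STR "ok" (now at pos=48)
pos=48: emit ID 'a' (now at pos=49)
pos=49: enter COMMENT mode (saw '/*')
exit COMMENT mode (now at pos=56)
pos=56: enter STRING mode
pos=56: emit STR "yes" (now at pos=61)
DONE. 6 tokens: [ID, LPAREN, STR, STR, ID, STR]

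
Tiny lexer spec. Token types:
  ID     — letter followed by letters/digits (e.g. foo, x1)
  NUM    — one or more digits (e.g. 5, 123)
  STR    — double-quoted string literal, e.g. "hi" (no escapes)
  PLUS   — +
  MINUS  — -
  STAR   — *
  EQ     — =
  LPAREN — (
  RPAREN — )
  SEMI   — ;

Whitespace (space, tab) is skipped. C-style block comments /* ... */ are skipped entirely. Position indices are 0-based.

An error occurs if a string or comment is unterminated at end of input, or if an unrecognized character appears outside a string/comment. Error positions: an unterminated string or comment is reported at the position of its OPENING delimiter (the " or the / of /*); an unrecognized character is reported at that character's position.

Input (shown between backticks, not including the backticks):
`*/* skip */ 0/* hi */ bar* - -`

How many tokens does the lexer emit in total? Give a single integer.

Answer: 6

Derivation:
pos=0: emit STAR '*'
pos=1: enter COMMENT mode (saw '/*')
exit COMMENT mode (now at pos=11)
pos=12: emit NUM '0' (now at pos=13)
pos=13: enter COMMENT mode (saw '/*')
exit COMMENT mode (now at pos=21)
pos=22: emit ID 'bar' (now at pos=25)
pos=25: emit STAR '*'
pos=27: emit MINUS '-'
pos=29: emit MINUS '-'
DONE. 6 tokens: [STAR, NUM, ID, STAR, MINUS, MINUS]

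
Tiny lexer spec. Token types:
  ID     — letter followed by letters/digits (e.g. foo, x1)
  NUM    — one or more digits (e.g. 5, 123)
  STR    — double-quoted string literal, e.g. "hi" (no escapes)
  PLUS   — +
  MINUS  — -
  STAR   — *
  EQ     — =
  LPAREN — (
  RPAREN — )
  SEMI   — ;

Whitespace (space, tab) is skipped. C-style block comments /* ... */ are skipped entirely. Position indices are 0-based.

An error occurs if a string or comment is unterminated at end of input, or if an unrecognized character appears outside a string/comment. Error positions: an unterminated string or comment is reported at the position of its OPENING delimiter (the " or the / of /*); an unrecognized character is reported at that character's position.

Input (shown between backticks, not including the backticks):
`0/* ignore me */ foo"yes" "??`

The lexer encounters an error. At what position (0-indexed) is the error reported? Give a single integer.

Answer: 26

Derivation:
pos=0: emit NUM '0' (now at pos=1)
pos=1: enter COMMENT mode (saw '/*')
exit COMMENT mode (now at pos=16)
pos=17: emit ID 'foo' (now at pos=20)
pos=20: enter STRING mode
pos=20: emit STR "yes" (now at pos=25)
pos=26: enter STRING mode
pos=26: ERROR — unterminated string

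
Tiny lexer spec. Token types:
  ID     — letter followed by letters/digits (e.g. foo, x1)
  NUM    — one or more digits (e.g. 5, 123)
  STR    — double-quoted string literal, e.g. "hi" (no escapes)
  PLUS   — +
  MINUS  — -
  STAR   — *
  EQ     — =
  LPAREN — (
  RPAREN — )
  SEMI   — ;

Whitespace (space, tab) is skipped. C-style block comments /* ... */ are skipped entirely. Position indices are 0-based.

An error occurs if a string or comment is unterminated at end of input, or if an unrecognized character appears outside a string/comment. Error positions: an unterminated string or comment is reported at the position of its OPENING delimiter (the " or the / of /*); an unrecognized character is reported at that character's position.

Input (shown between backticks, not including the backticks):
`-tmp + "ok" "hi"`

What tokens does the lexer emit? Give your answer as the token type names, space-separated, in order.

Answer: MINUS ID PLUS STR STR

Derivation:
pos=0: emit MINUS '-'
pos=1: emit ID 'tmp' (now at pos=4)
pos=5: emit PLUS '+'
pos=7: enter STRING mode
pos=7: emit STR "ok" (now at pos=11)
pos=12: enter STRING mode
pos=12: emit STR "hi" (now at pos=16)
DONE. 5 tokens: [MINUS, ID, PLUS, STR, STR]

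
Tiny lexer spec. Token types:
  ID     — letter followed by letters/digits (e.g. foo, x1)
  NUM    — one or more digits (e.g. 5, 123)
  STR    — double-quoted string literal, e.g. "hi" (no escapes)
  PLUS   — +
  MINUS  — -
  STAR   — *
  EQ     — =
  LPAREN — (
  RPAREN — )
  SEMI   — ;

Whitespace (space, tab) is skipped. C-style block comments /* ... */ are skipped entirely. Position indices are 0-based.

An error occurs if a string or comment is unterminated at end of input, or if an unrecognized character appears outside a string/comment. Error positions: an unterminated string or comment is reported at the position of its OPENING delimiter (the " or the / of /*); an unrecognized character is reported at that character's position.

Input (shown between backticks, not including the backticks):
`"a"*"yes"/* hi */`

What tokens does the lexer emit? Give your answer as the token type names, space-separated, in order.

Answer: STR STAR STR

Derivation:
pos=0: enter STRING mode
pos=0: emit STR "a" (now at pos=3)
pos=3: emit STAR '*'
pos=4: enter STRING mode
pos=4: emit STR "yes" (now at pos=9)
pos=9: enter COMMENT mode (saw '/*')
exit COMMENT mode (now at pos=17)
DONE. 3 tokens: [STR, STAR, STR]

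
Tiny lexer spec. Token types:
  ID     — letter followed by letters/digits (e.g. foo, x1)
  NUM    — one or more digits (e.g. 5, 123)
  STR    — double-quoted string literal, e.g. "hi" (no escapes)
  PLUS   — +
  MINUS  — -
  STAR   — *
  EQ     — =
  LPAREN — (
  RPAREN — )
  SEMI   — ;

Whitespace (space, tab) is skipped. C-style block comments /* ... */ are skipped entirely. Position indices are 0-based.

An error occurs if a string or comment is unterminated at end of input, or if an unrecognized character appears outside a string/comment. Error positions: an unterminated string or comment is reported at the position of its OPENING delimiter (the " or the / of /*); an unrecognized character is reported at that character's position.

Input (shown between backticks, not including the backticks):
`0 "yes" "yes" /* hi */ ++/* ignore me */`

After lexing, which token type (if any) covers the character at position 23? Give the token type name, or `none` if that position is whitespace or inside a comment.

pos=0: emit NUM '0' (now at pos=1)
pos=2: enter STRING mode
pos=2: emit STR "yes" (now at pos=7)
pos=8: enter STRING mode
pos=8: emit STR "yes" (now at pos=13)
pos=14: enter COMMENT mode (saw '/*')
exit COMMENT mode (now at pos=22)
pos=23: emit PLUS '+'
pos=24: emit PLUS '+'
pos=25: enter COMMENT mode (saw '/*')
exit COMMENT mode (now at pos=40)
DONE. 5 tokens: [NUM, STR, STR, PLUS, PLUS]
Position 23: char is '+' -> PLUS

Answer: PLUS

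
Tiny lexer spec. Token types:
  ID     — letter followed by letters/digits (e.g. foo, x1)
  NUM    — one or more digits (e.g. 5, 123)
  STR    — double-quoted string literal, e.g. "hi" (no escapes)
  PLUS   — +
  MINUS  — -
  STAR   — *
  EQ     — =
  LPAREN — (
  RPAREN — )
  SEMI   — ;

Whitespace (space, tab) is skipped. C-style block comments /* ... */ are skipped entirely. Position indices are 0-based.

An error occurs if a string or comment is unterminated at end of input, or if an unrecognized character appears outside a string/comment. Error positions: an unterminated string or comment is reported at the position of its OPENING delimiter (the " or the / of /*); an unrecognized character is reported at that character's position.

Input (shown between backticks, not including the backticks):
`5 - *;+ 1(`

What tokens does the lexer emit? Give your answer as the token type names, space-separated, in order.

Answer: NUM MINUS STAR SEMI PLUS NUM LPAREN

Derivation:
pos=0: emit NUM '5' (now at pos=1)
pos=2: emit MINUS '-'
pos=4: emit STAR '*'
pos=5: emit SEMI ';'
pos=6: emit PLUS '+'
pos=8: emit NUM '1' (now at pos=9)
pos=9: emit LPAREN '('
DONE. 7 tokens: [NUM, MINUS, STAR, SEMI, PLUS, NUM, LPAREN]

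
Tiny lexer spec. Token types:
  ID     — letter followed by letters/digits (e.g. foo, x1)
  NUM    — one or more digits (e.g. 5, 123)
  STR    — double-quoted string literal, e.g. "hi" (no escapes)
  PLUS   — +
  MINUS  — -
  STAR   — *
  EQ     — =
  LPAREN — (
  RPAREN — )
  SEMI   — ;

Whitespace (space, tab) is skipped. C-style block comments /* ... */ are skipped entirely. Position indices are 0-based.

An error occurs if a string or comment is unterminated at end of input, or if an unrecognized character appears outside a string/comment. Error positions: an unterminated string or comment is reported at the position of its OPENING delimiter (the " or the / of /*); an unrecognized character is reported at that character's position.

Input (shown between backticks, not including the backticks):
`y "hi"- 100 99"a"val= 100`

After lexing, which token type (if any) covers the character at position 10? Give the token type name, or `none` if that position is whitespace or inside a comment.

Answer: NUM

Derivation:
pos=0: emit ID 'y' (now at pos=1)
pos=2: enter STRING mode
pos=2: emit STR "hi" (now at pos=6)
pos=6: emit MINUS '-'
pos=8: emit NUM '100' (now at pos=11)
pos=12: emit NUM '99' (now at pos=14)
pos=14: enter STRING mode
pos=14: emit STR "a" (now at pos=17)
pos=17: emit ID 'val' (now at pos=20)
pos=20: emit EQ '='
pos=22: emit NUM '100' (now at pos=25)
DONE. 9 tokens: [ID, STR, MINUS, NUM, NUM, STR, ID, EQ, NUM]
Position 10: char is '0' -> NUM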